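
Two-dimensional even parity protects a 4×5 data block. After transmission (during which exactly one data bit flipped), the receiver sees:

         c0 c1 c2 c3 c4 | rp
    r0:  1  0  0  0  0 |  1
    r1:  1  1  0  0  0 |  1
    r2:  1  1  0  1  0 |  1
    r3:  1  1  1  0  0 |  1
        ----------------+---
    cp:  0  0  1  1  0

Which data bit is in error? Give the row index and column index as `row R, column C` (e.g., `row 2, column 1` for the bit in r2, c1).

Recompute each row's even parity and compare to rp:
  r0: data parity 1, sent rp 1 → ok
  r1: data parity 0, sent rp 1 → mismatch
  r2: data parity 1, sent rp 1 → ok
  r3: data parity 1, sent rp 1 → ok
Recompute each column's even parity and compare to cp:
  c0: data parity 0, sent cp 0 → ok
  c1: data parity 1, sent cp 0 → mismatch
  c2: data parity 1, sent cp 1 → ok
  c3: data parity 1, sent cp 1 → ok
  c4: data parity 0, sent cp 0 → ok
Exactly one row (r1) and one column (c1) fail → the flipped bit is at their intersection.

row 1, column 1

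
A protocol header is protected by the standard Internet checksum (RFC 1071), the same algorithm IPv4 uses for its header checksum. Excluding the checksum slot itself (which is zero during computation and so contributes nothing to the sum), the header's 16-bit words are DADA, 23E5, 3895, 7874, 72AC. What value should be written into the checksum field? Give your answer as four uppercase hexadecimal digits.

DD89

One's-complement addition (fold any carry out of bit 15 back into bit 0):
  0xDADA + 0x23E5 = 0x0FEBF
  0xFEBF + 0x3895 = 0x13754 → wrap carry → 0x3755
  0x3755 + 0x7874 = 0x0AFC9
  0xAFC9 + 0x72AC = 0x12275 → wrap carry → 0x2276
One's-complement sum = 0x2276.
Checksum = ~0x2276 & 0xFFFF = 0xDD89.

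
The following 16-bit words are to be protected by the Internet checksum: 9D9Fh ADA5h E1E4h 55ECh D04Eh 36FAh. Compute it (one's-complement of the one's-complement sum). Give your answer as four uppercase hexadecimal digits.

75A0

One's-complement addition (fold any carry out of bit 15 back into bit 0):
  0x9D9F + 0xADA5 = 0x14B44 → wrap carry → 0x4B45
  0x4B45 + 0xE1E4 = 0x12D29 → wrap carry → 0x2D2A
  0x2D2A + 0x55EC = 0x08316
  0x8316 + 0xD04E = 0x15364 → wrap carry → 0x5365
  0x5365 + 0x36FA = 0x08A5F
One's-complement sum = 0x8A5F.
Checksum = ~0x8A5F & 0xFFFF = 0x75A0.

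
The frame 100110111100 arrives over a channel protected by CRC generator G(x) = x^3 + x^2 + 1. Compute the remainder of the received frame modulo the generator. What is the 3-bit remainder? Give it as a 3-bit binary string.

001

Modulo-2 division of 100110111100 by 1101:
  pos 0: 1001 XOR 1101 = 0100
  pos 1: 1001 XOR 1101 = 0100
  pos 2: 1000 XOR 1101 = 0101
  pos 3: 1011 XOR 1101 = 0110
  pos 4: 1101 XOR 1101 = 0000
  pos 8: 1100 XOR 1101 = 0001
Remainder = 001 (nonzero — an error is detected).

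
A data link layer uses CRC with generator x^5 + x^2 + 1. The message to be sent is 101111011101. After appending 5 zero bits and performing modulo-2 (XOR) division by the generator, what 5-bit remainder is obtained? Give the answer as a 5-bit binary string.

10101

Append 5 zeros: 10111101110100000. Divide by 100101 (XOR where the leading bit is 1):
  pos 0: 101111 XOR 100101 = 001010
  pos 2: 101001 XOR 100101 = 001100
  pos 4: 110011 XOR 100101 = 010110
  pos 5: 101100 XOR 100101 = 001001
  pos 7: 100110 XOR 100101 = 000011
  pos 11: 110000 XOR 100101 = 010101
Remainder (last 5 bits) = 10101. This is the CRC / FCS.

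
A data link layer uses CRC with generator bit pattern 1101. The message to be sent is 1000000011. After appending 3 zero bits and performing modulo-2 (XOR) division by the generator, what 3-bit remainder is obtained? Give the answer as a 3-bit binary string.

Append 3 zeros: 1000000011000. Divide by 1101 (XOR where the leading bit is 1):
  pos 0: 1000 XOR 1101 = 0101
  pos 1: 1010 XOR 1101 = 0111
  pos 2: 1110 XOR 1101 = 0011
  pos 4: 1100 XOR 1101 = 0001
  pos 7: 1110 XOR 1101 = 0011
  pos 9: 1100 XOR 1101 = 0001
Remainder (last 3 bits) = 001. This is the CRC / FCS.

001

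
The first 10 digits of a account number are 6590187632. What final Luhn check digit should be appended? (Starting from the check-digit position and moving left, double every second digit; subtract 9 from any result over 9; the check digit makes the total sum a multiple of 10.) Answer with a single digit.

9

Partial digits right→left: 2 3 6 7 8 1 0 9 5 6
Double every second digit counting from the check-digit position (so the 1st, 3rd, 5th, ... of the partial from the right).
  doubled (with −9 where >9): 4 3 7 0 1 → sum 15
  kept as-is: 3 7 1 9 6 → sum 26
Total = 15 + 26 = 41.
Check digit = (10 − (41 mod 10)) mod 10 = 9.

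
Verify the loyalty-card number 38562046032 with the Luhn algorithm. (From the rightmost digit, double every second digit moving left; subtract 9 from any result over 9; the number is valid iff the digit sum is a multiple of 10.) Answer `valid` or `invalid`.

From the right, keep odd positions and double even positions (subtract 9 from any doubled value over 9):
  doubled (positions 2,4,...): 6 3 0 3 7 → sum 19
  kept (positions 1,3,...): 2 0 4 2 5 3 → sum 16
Total = 35.
35 mod 10 = 5, so the number is invalid.

invalid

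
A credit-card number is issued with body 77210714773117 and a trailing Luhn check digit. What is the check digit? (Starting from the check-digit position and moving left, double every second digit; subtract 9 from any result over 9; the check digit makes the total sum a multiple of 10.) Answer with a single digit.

7

Partial digits right→left: 7 1 1 3 7 7 4 1 7 0 1 2 7 7
Double every second digit counting from the check-digit position (so the 1st, 3rd, 5th, ... of the partial from the right).
  doubled (with −9 where >9): 5 2 5 8 5 2 5 → sum 32
  kept as-is: 1 3 7 1 0 2 7 → sum 21
Total = 32 + 21 = 53.
Check digit = (10 − (53 mod 10)) mod 10 = 7.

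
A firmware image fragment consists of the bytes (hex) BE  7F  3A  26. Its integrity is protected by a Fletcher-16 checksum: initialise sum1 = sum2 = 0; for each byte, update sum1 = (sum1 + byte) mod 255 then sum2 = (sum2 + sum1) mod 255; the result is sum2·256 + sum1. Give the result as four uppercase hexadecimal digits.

Running sums (mod 255):
  after byte 0 (BE): sum1=190, sum2=190
  after byte 1 (7F): sum1=62, sum2=252
  after byte 2 (3A): sum1=120, sum2=117
  after byte 3 (26): sum1=158, sum2=20
Checksum = sum2·256 + sum1 = 20·256 + 158 = 5278 = 0x149E.

149E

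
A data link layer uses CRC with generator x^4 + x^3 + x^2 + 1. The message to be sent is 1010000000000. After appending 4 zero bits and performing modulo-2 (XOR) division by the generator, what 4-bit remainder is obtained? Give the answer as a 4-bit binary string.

Append 4 zeros: 10100000000000000. Divide by 11101 (XOR where the leading bit is 1):
  pos 0: 10100 XOR 11101 = 01001
  pos 1: 10010 XOR 11101 = 01111
  pos 2: 11110 XOR 11101 = 00011
  pos 5: 11000 XOR 11101 = 00101
  pos 7: 10100 XOR 11101 = 01001
  pos 8: 10010 XOR 11101 = 01111
  pos 9: 11110 XOR 11101 = 00011
  pos 12: 11000 XOR 11101 = 00101
Remainder (last 4 bits) = 0101. This is the CRC / FCS.

0101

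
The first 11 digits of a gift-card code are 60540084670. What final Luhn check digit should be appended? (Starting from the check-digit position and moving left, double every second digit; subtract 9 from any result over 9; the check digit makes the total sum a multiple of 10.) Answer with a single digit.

Partial digits right→left: 0 7 6 4 8 0 0 4 5 0 6
Double every second digit counting from the check-digit position (so the 1st, 3rd, 5th, ... of the partial from the right).
  doubled (with −9 where >9): 0 3 7 0 1 3 → sum 14
  kept as-is: 7 4 0 4 0 → sum 15
Total = 14 + 15 = 29.
Check digit = (10 − (29 mod 10)) mod 10 = 1.

1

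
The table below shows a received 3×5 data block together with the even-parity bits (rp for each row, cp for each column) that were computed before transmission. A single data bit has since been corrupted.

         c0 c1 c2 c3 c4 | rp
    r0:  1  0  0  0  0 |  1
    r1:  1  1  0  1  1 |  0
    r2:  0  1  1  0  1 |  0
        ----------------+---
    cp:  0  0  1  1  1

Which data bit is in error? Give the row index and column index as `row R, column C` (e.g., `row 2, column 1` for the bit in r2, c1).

Recompute each row's even parity and compare to rp:
  r0: data parity 1, sent rp 1 → ok
  r1: data parity 0, sent rp 0 → ok
  r2: data parity 1, sent rp 0 → mismatch
Recompute each column's even parity and compare to cp:
  c0: data parity 0, sent cp 0 → ok
  c1: data parity 0, sent cp 0 → ok
  c2: data parity 1, sent cp 1 → ok
  c3: data parity 1, sent cp 1 → ok
  c4: data parity 0, sent cp 1 → mismatch
Exactly one row (r2) and one column (c4) fail → the flipped bit is at their intersection.

row 2, column 4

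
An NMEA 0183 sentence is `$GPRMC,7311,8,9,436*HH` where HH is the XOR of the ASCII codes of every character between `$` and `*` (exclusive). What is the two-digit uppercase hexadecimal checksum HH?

7F

XOR the ASCII codes of the payload characters:
  'G' = 0x47 → acc = 0x47
  'P' = 0x50 → acc = 0x17
  'R' = 0x52 → acc = 0x45
  'M' = 0x4D → acc = 0x08
  'C' = 0x43 → acc = 0x4B
  ',' = 0x2C → acc = 0x67
  '7' = 0x37 → acc = 0x50
  '3' = 0x33 → acc = 0x63
  '1' = 0x31 → acc = 0x52
  '1' = 0x31 → acc = 0x63
  ',' = 0x2C → acc = 0x4F
  '8' = 0x38 → acc = 0x77
  ',' = 0x2C → acc = 0x5B
  '9' = 0x39 → acc = 0x62
  ',' = 0x2C → acc = 0x4E
  '4' = 0x34 → acc = 0x7A
  '3' = 0x33 → acc = 0x49
  '6' = 0x36 → acc = 0x7F
Checksum = 0x7F.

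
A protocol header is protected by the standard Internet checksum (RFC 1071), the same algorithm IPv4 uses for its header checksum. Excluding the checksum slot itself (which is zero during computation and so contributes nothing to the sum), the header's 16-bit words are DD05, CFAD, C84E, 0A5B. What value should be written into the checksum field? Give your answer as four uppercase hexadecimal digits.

One's-complement addition (fold any carry out of bit 15 back into bit 0):
  0xDD05 + 0xCFAD = 0x1ACB2 → wrap carry → 0xACB3
  0xACB3 + 0xC84E = 0x17501 → wrap carry → 0x7502
  0x7502 + 0x0A5B = 0x07F5D
One's-complement sum = 0x7F5D.
Checksum = ~0x7F5D & 0xFFFF = 0x80A2.

80A2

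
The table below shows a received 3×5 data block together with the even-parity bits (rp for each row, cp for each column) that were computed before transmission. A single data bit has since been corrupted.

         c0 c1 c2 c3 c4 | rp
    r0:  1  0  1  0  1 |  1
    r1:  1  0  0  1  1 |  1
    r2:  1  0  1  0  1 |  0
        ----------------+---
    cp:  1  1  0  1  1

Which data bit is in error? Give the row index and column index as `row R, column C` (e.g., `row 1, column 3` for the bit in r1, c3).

row 2, column 1

Recompute each row's even parity and compare to rp:
  r0: data parity 1, sent rp 1 → ok
  r1: data parity 1, sent rp 1 → ok
  r2: data parity 1, sent rp 0 → mismatch
Recompute each column's even parity and compare to cp:
  c0: data parity 1, sent cp 1 → ok
  c1: data parity 0, sent cp 1 → mismatch
  c2: data parity 0, sent cp 0 → ok
  c3: data parity 1, sent cp 1 → ok
  c4: data parity 1, sent cp 1 → ok
Exactly one row (r2) and one column (c1) fail → the flipped bit is at their intersection.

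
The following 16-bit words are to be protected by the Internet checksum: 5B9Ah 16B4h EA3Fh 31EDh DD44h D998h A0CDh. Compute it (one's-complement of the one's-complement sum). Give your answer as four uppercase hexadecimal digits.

One's-complement addition (fold any carry out of bit 15 back into bit 0):
  0x5B9A + 0x16B4 = 0x0724E
  0x724E + 0xEA3F = 0x15C8D → wrap carry → 0x5C8E
  0x5C8E + 0x31ED = 0x08E7B
  0x8E7B + 0xDD44 = 0x16BBF → wrap carry → 0x6BC0
  0x6BC0 + 0xD998 = 0x14558 → wrap carry → 0x4559
  0x4559 + 0xA0CD = 0x0E626
One's-complement sum = 0xE626.
Checksum = ~0xE626 & 0xFFFF = 0x19D9.

19D9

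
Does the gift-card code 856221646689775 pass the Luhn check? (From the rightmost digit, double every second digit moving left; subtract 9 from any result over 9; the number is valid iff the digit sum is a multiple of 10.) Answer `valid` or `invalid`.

From the right, keep odd positions and double even positions (subtract 9 from any doubled value over 9):
  doubled (positions 2,4,...): 5 9 3 8 2 4 1 → sum 32
  kept (positions 1,3,...): 5 7 8 6 6 2 6 8 → sum 48
Total = 80.
80 mod 10 = 0, so the number is valid.

valid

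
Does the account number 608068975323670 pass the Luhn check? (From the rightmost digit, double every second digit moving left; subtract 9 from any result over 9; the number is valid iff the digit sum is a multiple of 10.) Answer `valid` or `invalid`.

invalid

From the right, keep odd positions and double even positions (subtract 9 from any doubled value over 9):
  doubled (positions 2,4,...): 5 6 6 5 7 0 0 → sum 29
  kept (positions 1,3,...): 0 6 2 5 9 6 8 6 → sum 42
Total = 71.
71 mod 10 = 1, so the number is invalid.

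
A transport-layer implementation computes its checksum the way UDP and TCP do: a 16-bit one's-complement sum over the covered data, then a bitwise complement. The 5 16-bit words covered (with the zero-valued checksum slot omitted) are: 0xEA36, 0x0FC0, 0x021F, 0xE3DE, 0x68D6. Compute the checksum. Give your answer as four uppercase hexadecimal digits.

B734

One's-complement addition (fold any carry out of bit 15 back into bit 0):
  0xEA36 + 0x0FC0 = 0x0F9F6
  0xF9F6 + 0x021F = 0x0FC15
  0xFC15 + 0xE3DE = 0x1DFF3 → wrap carry → 0xDFF4
  0xDFF4 + 0x68D6 = 0x148CA → wrap carry → 0x48CB
One's-complement sum = 0x48CB.
Checksum = ~0x48CB & 0xFFFF = 0xB734.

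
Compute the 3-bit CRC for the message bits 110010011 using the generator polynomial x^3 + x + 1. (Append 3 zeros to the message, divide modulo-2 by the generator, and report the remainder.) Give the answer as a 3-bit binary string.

Append 3 zeros: 110010011000. Divide by 1011 (XOR where the leading bit is 1):
  pos 0: 1100 XOR 1011 = 0111
  pos 1: 1111 XOR 1011 = 0100
  pos 2: 1000 XOR 1011 = 0011
  pos 4: 1101 XOR 1011 = 0110
  pos 5: 1101 XOR 1011 = 0110
  pos 6: 1100 XOR 1011 = 0111
  pos 7: 1110 XOR 1011 = 0101
  pos 8: 1010 XOR 1011 = 0001
Remainder (last 3 bits) = 001. This is the CRC / FCS.

001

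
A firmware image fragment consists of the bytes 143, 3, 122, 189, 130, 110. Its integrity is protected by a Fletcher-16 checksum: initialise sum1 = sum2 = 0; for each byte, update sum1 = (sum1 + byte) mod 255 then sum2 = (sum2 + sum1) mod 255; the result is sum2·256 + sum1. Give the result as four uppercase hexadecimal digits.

03BB

Running sums (mod 255):
  after byte 0 (143): sum1=143, sum2=143
  after byte 1 (3): sum1=146, sum2=34
  after byte 2 (122): sum1=13, sum2=47
  after byte 3 (189): sum1=202, sum2=249
  after byte 4 (130): sum1=77, sum2=71
  after byte 5 (110): sum1=187, sum2=3
Checksum = sum2·256 + sum1 = 3·256 + 187 = 955 = 0x03BB.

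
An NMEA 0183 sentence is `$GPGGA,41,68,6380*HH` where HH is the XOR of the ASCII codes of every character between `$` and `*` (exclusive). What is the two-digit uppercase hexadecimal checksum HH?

XOR the ASCII codes of the payload characters:
  'G' = 0x47 → acc = 0x47
  'P' = 0x50 → acc = 0x17
  'G' = 0x47 → acc = 0x50
  'G' = 0x47 → acc = 0x17
  'A' = 0x41 → acc = 0x56
  ',' = 0x2C → acc = 0x7A
  '4' = 0x34 → acc = 0x4E
  '1' = 0x31 → acc = 0x7F
  ',' = 0x2C → acc = 0x53
  '6' = 0x36 → acc = 0x65
  '8' = 0x38 → acc = 0x5D
  ',' = 0x2C → acc = 0x71
  '6' = 0x36 → acc = 0x47
  '3' = 0x33 → acc = 0x74
  '8' = 0x38 → acc = 0x4C
  '0' = 0x30 → acc = 0x7C
Checksum = 0x7C.

7C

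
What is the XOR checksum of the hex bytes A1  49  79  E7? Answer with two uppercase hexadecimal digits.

XOR the bytes together:
  start with 0xA1
  0xA1 ⊕ 0x49 = 0xE8
  0xE8 ⊕ 0x79 = 0x91
  0x91 ⊕ 0xE7 = 0x76

76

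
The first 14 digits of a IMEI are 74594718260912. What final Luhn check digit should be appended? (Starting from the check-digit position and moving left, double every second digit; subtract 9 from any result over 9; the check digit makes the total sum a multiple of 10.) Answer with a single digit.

5

Partial digits right→left: 2 1 9 0 6 2 8 1 7 4 9 5 4 7
Double every second digit counting from the check-digit position (so the 1st, 3rd, 5th, ... of the partial from the right).
  doubled (with −9 where >9): 4 9 3 7 5 9 8 → sum 45
  kept as-is: 1 0 2 1 4 5 7 → sum 20
Total = 45 + 20 = 65.
Check digit = (10 − (65 mod 10)) mod 10 = 5.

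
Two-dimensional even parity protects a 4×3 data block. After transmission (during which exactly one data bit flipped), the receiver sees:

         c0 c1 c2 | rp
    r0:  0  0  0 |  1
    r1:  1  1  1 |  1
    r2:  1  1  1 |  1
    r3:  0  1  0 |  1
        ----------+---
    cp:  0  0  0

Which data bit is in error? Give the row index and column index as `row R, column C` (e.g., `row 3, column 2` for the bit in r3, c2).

row 0, column 1

Recompute each row's even parity and compare to rp:
  r0: data parity 0, sent rp 1 → mismatch
  r1: data parity 1, sent rp 1 → ok
  r2: data parity 1, sent rp 1 → ok
  r3: data parity 1, sent rp 1 → ok
Recompute each column's even parity and compare to cp:
  c0: data parity 0, sent cp 0 → ok
  c1: data parity 1, sent cp 0 → mismatch
  c2: data parity 0, sent cp 0 → ok
Exactly one row (r0) and one column (c1) fail → the flipped bit is at their intersection.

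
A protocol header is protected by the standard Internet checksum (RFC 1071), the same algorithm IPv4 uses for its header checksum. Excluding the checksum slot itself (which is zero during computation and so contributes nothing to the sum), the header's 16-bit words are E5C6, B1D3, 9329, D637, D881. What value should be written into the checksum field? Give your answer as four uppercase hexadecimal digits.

One's-complement addition (fold any carry out of bit 15 back into bit 0):
  0xE5C6 + 0xB1D3 = 0x19799 → wrap carry → 0x979A
  0x979A + 0x9329 = 0x12AC3 → wrap carry → 0x2AC4
  0x2AC4 + 0xD637 = 0x100FB → wrap carry → 0x00FC
  0x00FC + 0xD881 = 0x0D97D
One's-complement sum = 0xD97D.
Checksum = ~0xD97D & 0xFFFF = 0x2682.

2682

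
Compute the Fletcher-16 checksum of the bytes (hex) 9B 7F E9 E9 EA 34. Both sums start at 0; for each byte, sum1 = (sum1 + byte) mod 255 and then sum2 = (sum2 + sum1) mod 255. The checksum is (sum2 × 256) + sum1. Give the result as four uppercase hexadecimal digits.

920E

Running sums (mod 255):
  after byte 0 (9B): sum1=155, sum2=155
  after byte 1 (7F): sum1=27, sum2=182
  after byte 2 (E9): sum1=5, sum2=187
  after byte 3 (E9): sum1=238, sum2=170
  after byte 4 (EA): sum1=217, sum2=132
  after byte 5 (34): sum1=14, sum2=146
Checksum = sum2·256 + sum1 = 146·256 + 14 = 37390 = 0x920E.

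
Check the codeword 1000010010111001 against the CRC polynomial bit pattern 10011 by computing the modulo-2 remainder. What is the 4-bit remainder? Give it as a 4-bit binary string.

0001

Modulo-2 division of 1000010010111001 by 10011:
  pos 0: 10000 XOR 10011 = 00011
  pos 3: 11100 XOR 10011 = 01111
  pos 4: 11111 XOR 10011 = 01100
  pos 5: 11000 XOR 10011 = 01011
  pos 6: 10111 XOR 10011 = 00100
  pos 8: 10011 XOR 10011 = 00000
Remainder = 0001 (nonzero — an error is detected).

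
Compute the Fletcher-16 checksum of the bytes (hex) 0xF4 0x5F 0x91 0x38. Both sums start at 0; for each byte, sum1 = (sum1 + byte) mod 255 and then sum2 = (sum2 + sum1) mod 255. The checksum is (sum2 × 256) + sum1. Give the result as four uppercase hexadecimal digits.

4D1E

Running sums (mod 255):
  after byte 0 (0xF4): sum1=244, sum2=244
  after byte 1 (0x5F): sum1=84, sum2=73
  after byte 2 (0x91): sum1=229, sum2=47
  after byte 3 (0x38): sum1=30, sum2=77
Checksum = sum2·256 + sum1 = 77·256 + 30 = 19742 = 0x4D1E.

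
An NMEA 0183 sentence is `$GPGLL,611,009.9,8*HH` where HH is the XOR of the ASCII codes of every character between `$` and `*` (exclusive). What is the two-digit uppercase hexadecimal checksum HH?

5C

XOR the ASCII codes of the payload characters:
  'G' = 0x47 → acc = 0x47
  'P' = 0x50 → acc = 0x17
  'G' = 0x47 → acc = 0x50
  'L' = 0x4C → acc = 0x1C
  'L' = 0x4C → acc = 0x50
  ',' = 0x2C → acc = 0x7C
  '6' = 0x36 → acc = 0x4A
  '1' = 0x31 → acc = 0x7B
  '1' = 0x31 → acc = 0x4A
  ',' = 0x2C → acc = 0x66
  '0' = 0x30 → acc = 0x56
  '0' = 0x30 → acc = 0x66
  '9' = 0x39 → acc = 0x5F
  '.' = 0x2E → acc = 0x71
  '9' = 0x39 → acc = 0x48
  ',' = 0x2C → acc = 0x64
  '8' = 0x38 → acc = 0x5C
Checksum = 0x5C.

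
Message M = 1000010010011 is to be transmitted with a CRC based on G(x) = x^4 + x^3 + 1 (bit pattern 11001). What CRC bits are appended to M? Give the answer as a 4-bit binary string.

Append 4 zeros: 10000100100110000. Divide by 11001 (XOR where the leading bit is 1):
  pos 0: 10000 XOR 11001 = 01001
  pos 1: 10011 XOR 11001 = 01010
  pos 2: 10100 XOR 11001 = 01101
  pos 3: 11010 XOR 11001 = 00011
  pos 6: 11100 XOR 11001 = 00101
  pos 8: 10111 XOR 11001 = 01110
  pos 9: 11100 XOR 11001 = 00101
  pos 11: 10100 XOR 11001 = 01101
  pos 12: 11010 XOR 11001 = 00011
Remainder (last 4 bits) = 0011. This is the CRC / FCS.

0011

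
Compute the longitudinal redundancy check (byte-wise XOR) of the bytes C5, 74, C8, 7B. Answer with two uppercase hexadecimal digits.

02

XOR the bytes together:
  start with 0xC5
  0xC5 ⊕ 0x74 = 0xB1
  0xB1 ⊕ 0xC8 = 0x79
  0x79 ⊕ 0x7B = 0x02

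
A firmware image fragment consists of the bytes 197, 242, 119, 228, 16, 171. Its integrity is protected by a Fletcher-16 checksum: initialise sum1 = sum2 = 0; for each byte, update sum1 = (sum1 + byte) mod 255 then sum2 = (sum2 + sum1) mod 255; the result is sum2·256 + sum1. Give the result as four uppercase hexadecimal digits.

Running sums (mod 255):
  after byte 0 (197): sum1=197, sum2=197
  after byte 1 (242): sum1=184, sum2=126
  after byte 2 (119): sum1=48, sum2=174
  after byte 3 (228): sum1=21, sum2=195
  after byte 4 (16): sum1=37, sum2=232
  after byte 5 (171): sum1=208, sum2=185
Checksum = sum2·256 + sum1 = 185·256 + 208 = 47568 = 0xB9D0.

B9D0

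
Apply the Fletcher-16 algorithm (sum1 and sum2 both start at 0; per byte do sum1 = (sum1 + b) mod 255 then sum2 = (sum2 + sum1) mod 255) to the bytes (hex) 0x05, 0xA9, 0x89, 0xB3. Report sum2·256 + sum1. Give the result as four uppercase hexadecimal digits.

D7EB

Running sums (mod 255):
  after byte 0 (0x05): sum1=5, sum2=5
  after byte 1 (0xA9): sum1=174, sum2=179
  after byte 2 (0x89): sum1=56, sum2=235
  after byte 3 (0xB3): sum1=235, sum2=215
Checksum = sum2·256 + sum1 = 215·256 + 235 = 55275 = 0xD7EB.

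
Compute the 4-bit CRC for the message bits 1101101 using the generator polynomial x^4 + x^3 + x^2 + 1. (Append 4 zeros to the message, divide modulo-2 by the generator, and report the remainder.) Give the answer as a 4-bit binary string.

1110

Append 4 zeros: 11011010000. Divide by 11101 (XOR where the leading bit is 1):
  pos 0: 11011 XOR 11101 = 00110
  pos 2: 11001 XOR 11101 = 00100
  pos 4: 10000 XOR 11101 = 01101
  pos 5: 11010 XOR 11101 = 00111
Remainder (last 4 bits) = 1110. This is the CRC / FCS.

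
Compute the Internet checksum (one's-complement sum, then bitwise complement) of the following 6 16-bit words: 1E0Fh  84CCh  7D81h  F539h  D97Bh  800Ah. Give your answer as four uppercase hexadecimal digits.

One's-complement addition (fold any carry out of bit 15 back into bit 0):
  0x1E0F + 0x84CC = 0x0A2DB
  0xA2DB + 0x7D81 = 0x1205C → wrap carry → 0x205D
  0x205D + 0xF539 = 0x11596 → wrap carry → 0x1597
  0x1597 + 0xD97B = 0x0EF12
  0xEF12 + 0x800A = 0x16F1C → wrap carry → 0x6F1D
One's-complement sum = 0x6F1D.
Checksum = ~0x6F1D & 0xFFFF = 0x90E2.

90E2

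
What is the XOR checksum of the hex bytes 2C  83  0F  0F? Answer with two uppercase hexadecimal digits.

AF

XOR the bytes together:
  start with 0x2C
  0x2C ⊕ 0x83 = 0xAF
  0xAF ⊕ 0x0F = 0xA0
  0xA0 ⊕ 0x0F = 0xAF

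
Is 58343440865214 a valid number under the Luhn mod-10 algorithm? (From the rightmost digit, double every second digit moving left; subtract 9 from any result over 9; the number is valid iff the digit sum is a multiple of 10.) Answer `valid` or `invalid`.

From the right, keep odd positions and double even positions (subtract 9 from any doubled value over 9):
  doubled (positions 2,4,...): 2 1 7 8 6 6 1 → sum 31
  kept (positions 1,3,...): 4 2 6 0 4 4 8 → sum 28
Total = 59.
59 mod 10 = 9, so the number is invalid.

invalid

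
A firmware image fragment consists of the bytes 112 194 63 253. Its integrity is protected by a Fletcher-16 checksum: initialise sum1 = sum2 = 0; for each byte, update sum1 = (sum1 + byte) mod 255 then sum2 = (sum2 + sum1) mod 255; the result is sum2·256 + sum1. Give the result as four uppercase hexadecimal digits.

8670

Running sums (mod 255):
  after byte 0 (112): sum1=112, sum2=112
  after byte 1 (194): sum1=51, sum2=163
  after byte 2 (63): sum1=114, sum2=22
  after byte 3 (253): sum1=112, sum2=134
Checksum = sum2·256 + sum1 = 134·256 + 112 = 34416 = 0x8670.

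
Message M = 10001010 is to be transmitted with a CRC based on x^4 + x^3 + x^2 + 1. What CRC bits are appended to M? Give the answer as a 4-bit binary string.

Append 4 zeros: 100010100000. Divide by 11101 (XOR where the leading bit is 1):
  pos 0: 10001 XOR 11101 = 01100
  pos 1: 11000 XOR 11101 = 00101
  pos 3: 10110 XOR 11101 = 01011
  pos 4: 10110 XOR 11101 = 01011
  pos 5: 10110 XOR 11101 = 01011
  pos 6: 10110 XOR 11101 = 01011
  pos 7: 10110 XOR 11101 = 01011
Remainder (last 4 bits) = 1011. This is the CRC / FCS.

1011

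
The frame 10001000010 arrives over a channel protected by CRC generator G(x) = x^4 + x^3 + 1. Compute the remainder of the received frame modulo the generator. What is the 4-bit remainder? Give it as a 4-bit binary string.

0111

Modulo-2 division of 10001000010 by 11001:
  pos 0: 10001 XOR 11001 = 01000
  pos 1: 10000 XOR 11001 = 01001
  pos 2: 10010 XOR 11001 = 01011
  pos 3: 10110 XOR 11001 = 01111
  pos 4: 11110 XOR 11001 = 00111
  pos 6: 11110 XOR 11001 = 00111
Remainder = 0111 (nonzero — an error is detected).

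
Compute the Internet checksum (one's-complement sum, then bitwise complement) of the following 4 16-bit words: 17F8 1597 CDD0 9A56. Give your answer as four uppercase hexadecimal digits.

One's-complement addition (fold any carry out of bit 15 back into bit 0):
  0x17F8 + 0x1597 = 0x02D8F
  0x2D8F + 0xCDD0 = 0x0FB5F
  0xFB5F + 0x9A56 = 0x195B5 → wrap carry → 0x95B6
One's-complement sum = 0x95B6.
Checksum = ~0x95B6 & 0xFFFF = 0x6A49.

6A49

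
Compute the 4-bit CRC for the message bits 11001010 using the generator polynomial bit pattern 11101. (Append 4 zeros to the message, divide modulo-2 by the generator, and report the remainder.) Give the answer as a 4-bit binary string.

0011

Append 4 zeros: 110010100000. Divide by 11101 (XOR where the leading bit is 1):
  pos 0: 11001 XOR 11101 = 00100
  pos 2: 10001 XOR 11101 = 01100
  pos 3: 11000 XOR 11101 = 00101
  pos 5: 10100 XOR 11101 = 01001
  pos 6: 10010 XOR 11101 = 01111
  pos 7: 11110 XOR 11101 = 00011
Remainder (last 4 bits) = 0011. This is the CRC / FCS.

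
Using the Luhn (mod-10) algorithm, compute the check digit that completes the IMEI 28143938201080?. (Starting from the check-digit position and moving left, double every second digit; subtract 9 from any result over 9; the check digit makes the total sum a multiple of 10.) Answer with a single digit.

9

Partial digits right→left: 0 8 0 1 0 2 8 3 9 3 4 1 8 2
Double every second digit counting from the check-digit position (so the 1st, 3rd, 5th, ... of the partial from the right).
  doubled (with −9 where >9): 0 0 0 7 9 8 7 → sum 31
  kept as-is: 8 1 2 3 3 1 2 → sum 20
Total = 31 + 20 = 51.
Check digit = (10 − (51 mod 10)) mod 10 = 9.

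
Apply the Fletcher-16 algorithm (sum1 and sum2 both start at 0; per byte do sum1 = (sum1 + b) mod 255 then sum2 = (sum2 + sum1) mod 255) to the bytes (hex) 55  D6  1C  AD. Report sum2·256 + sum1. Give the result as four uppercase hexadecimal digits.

Running sums (mod 255):
  after byte 0 (55): sum1=85, sum2=85
  after byte 1 (D6): sum1=44, sum2=129
  after byte 2 (1C): sum1=72, sum2=201
  after byte 3 (AD): sum1=245, sum2=191
Checksum = sum2·256 + sum1 = 191·256 + 245 = 49141 = 0xBFF5.

BFF5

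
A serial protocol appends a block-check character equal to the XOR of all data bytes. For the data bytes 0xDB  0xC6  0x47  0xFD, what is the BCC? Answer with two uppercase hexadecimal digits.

A7

XOR the bytes together:
  start with 0xDB
  0xDB ⊕ 0xC6 = 0x1D
  0x1D ⊕ 0x47 = 0x5A
  0x5A ⊕ 0xFD = 0xA7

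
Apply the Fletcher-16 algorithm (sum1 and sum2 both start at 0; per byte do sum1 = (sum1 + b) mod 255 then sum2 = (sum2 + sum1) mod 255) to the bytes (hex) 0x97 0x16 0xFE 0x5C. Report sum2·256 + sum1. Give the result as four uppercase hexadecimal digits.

Running sums (mod 255):
  after byte 0 (0x97): sum1=151, sum2=151
  after byte 1 (0x16): sum1=173, sum2=69
  after byte 2 (0xFE): sum1=172, sum2=241
  after byte 3 (0x5C): sum1=9, sum2=250
Checksum = sum2·256 + sum1 = 250·256 + 9 = 64009 = 0xFA09.

FA09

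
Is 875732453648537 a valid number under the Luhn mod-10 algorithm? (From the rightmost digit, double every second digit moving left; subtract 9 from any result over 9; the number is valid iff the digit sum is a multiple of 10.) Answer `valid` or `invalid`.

From the right, keep odd positions and double even positions (subtract 9 from any doubled value over 9):
  doubled (positions 2,4,...): 6 7 3 1 4 5 5 → sum 31
  kept (positions 1,3,...): 7 5 4 3 4 3 5 8 → sum 39
Total = 70.
70 mod 10 = 0, so the number is valid.

valid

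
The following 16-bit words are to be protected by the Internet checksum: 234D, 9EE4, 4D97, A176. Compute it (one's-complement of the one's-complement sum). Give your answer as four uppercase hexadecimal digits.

4EC0

One's-complement addition (fold any carry out of bit 15 back into bit 0):
  0x234D + 0x9EE4 = 0x0C231
  0xC231 + 0x4D97 = 0x10FC8 → wrap carry → 0x0FC9
  0x0FC9 + 0xA176 = 0x0B13F
One's-complement sum = 0xB13F.
Checksum = ~0xB13F & 0xFFFF = 0x4EC0.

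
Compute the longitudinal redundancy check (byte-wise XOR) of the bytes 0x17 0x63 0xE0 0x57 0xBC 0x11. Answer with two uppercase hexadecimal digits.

6E

XOR the bytes together:
  start with 0x17
  0x17 ⊕ 0x63 = 0x74
  0x74 ⊕ 0xE0 = 0x94
  0x94 ⊕ 0x57 = 0xC3
  0xC3 ⊕ 0xBC = 0x7F
  0x7F ⊕ 0x11 = 0x6E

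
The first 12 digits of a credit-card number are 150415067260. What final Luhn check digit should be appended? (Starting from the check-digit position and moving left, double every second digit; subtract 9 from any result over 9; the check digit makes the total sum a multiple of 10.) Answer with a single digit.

8

Partial digits right→left: 0 6 2 7 6 0 5 1 4 0 5 1
Double every second digit counting from the check-digit position (so the 1st, 3rd, 5th, ... of the partial from the right).
  doubled (with −9 where >9): 0 4 3 1 8 1 → sum 17
  kept as-is: 6 7 0 1 0 1 → sum 15
Total = 17 + 15 = 32.
Check digit = (10 − (32 mod 10)) mod 10 = 8.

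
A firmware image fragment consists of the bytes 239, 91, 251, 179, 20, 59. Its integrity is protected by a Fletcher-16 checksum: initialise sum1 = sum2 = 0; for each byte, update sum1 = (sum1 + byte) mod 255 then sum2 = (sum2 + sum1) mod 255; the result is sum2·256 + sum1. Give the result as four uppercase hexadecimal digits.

Running sums (mod 255):
  after byte 0 (239): sum1=239, sum2=239
  after byte 1 (91): sum1=75, sum2=59
  after byte 2 (251): sum1=71, sum2=130
  after byte 3 (179): sum1=250, sum2=125
  after byte 4 (20): sum1=15, sum2=140
  after byte 5 (59): sum1=74, sum2=214
Checksum = sum2·256 + sum1 = 214·256 + 74 = 54858 = 0xD64A.

D64A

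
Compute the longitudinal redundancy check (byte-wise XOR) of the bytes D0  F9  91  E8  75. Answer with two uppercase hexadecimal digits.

25

XOR the bytes together:
  start with 0xD0
  0xD0 ⊕ 0xF9 = 0x29
  0x29 ⊕ 0x91 = 0xB8
  0xB8 ⊕ 0xE8 = 0x50
  0x50 ⊕ 0x75 = 0x25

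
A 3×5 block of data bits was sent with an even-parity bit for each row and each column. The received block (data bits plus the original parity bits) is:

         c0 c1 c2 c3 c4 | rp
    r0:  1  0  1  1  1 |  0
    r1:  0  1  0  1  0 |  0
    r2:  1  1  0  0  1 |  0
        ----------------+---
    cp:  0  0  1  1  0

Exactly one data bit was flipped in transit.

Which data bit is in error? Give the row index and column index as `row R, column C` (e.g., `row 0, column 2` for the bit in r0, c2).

Recompute each row's even parity and compare to rp:
  r0: data parity 0, sent rp 0 → ok
  r1: data parity 0, sent rp 0 → ok
  r2: data parity 1, sent rp 0 → mismatch
Recompute each column's even parity and compare to cp:
  c0: data parity 0, sent cp 0 → ok
  c1: data parity 0, sent cp 0 → ok
  c2: data parity 1, sent cp 1 → ok
  c3: data parity 0, sent cp 1 → mismatch
  c4: data parity 0, sent cp 0 → ok
Exactly one row (r2) and one column (c3) fail → the flipped bit is at their intersection.

row 2, column 3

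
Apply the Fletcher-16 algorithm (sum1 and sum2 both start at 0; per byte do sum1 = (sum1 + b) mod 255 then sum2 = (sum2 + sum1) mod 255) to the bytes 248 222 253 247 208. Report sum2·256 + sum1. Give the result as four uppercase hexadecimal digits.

139E

Running sums (mod 255):
  after byte 0 (248): sum1=248, sum2=248
  after byte 1 (222): sum1=215, sum2=208
  after byte 2 (253): sum1=213, sum2=166
  after byte 3 (247): sum1=205, sum2=116
  after byte 4 (208): sum1=158, sum2=19
Checksum = sum2·256 + sum1 = 19·256 + 158 = 5022 = 0x139E.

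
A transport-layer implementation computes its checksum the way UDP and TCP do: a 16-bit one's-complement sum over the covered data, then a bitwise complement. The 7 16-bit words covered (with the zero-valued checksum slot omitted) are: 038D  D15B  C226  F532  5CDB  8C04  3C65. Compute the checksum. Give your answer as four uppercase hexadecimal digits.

4E78

One's-complement addition (fold any carry out of bit 15 back into bit 0):
  0x038D + 0xD15B = 0x0D4E8
  0xD4E8 + 0xC226 = 0x1970E → wrap carry → 0x970F
  0x970F + 0xF532 = 0x18C41 → wrap carry → 0x8C42
  0x8C42 + 0x5CDB = 0x0E91D
  0xE91D + 0x8C04 = 0x17521 → wrap carry → 0x7522
  0x7522 + 0x3C65 = 0x0B187
One's-complement sum = 0xB187.
Checksum = ~0xB187 & 0xFFFF = 0x4E78.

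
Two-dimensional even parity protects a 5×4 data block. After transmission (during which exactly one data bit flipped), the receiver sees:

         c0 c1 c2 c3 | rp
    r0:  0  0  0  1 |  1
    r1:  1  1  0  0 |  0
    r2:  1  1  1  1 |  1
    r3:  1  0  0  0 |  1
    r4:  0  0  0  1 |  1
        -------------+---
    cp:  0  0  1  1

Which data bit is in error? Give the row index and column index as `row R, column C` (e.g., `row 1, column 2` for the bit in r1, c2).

row 2, column 0

Recompute each row's even parity and compare to rp:
  r0: data parity 1, sent rp 1 → ok
  r1: data parity 0, sent rp 0 → ok
  r2: data parity 0, sent rp 1 → mismatch
  r3: data parity 1, sent rp 1 → ok
  r4: data parity 1, sent rp 1 → ok
Recompute each column's even parity and compare to cp:
  c0: data parity 1, sent cp 0 → mismatch
  c1: data parity 0, sent cp 0 → ok
  c2: data parity 1, sent cp 1 → ok
  c3: data parity 1, sent cp 1 → ok
Exactly one row (r2) and one column (c0) fail → the flipped bit is at their intersection.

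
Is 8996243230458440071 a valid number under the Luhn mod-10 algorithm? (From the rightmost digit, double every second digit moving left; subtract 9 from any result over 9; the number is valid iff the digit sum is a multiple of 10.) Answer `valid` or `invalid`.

valid

From the right, keep odd positions and double even positions (subtract 9 from any doubled value over 9):
  doubled (positions 2,4,...): 5 0 8 1 0 4 8 3 9 → sum 38
  kept (positions 1,3,...): 1 0 4 8 4 3 3 2 9 8 → sum 42
Total = 80.
80 mod 10 = 0, so the number is valid.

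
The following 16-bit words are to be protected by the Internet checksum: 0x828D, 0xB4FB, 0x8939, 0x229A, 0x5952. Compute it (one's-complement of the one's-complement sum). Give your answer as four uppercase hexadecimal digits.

C350

One's-complement addition (fold any carry out of bit 15 back into bit 0):
  0x828D + 0xB4FB = 0x13788 → wrap carry → 0x3789
  0x3789 + 0x8939 = 0x0C0C2
  0xC0C2 + 0x229A = 0x0E35C
  0xE35C + 0x5952 = 0x13CAE → wrap carry → 0x3CAF
One's-complement sum = 0x3CAF.
Checksum = ~0x3CAF & 0xFFFF = 0xC350.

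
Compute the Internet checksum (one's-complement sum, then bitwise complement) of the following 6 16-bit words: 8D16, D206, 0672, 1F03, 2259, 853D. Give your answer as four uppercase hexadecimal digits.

One's-complement addition (fold any carry out of bit 15 back into bit 0):
  0x8D16 + 0xD206 = 0x15F1C → wrap carry → 0x5F1D
  0x5F1D + 0x0672 = 0x0658F
  0x658F + 0x1F03 = 0x08492
  0x8492 + 0x2259 = 0x0A6EB
  0xA6EB + 0x853D = 0x12C28 → wrap carry → 0x2C29
One's-complement sum = 0x2C29.
Checksum = ~0x2C29 & 0xFFFF = 0xD3D6.

D3D6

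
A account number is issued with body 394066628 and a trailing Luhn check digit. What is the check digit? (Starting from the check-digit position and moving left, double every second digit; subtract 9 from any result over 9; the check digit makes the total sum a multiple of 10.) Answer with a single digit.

Partial digits right→left: 8 2 6 6 6 0 4 9 3
Double every second digit counting from the check-digit position (so the 1st, 3rd, 5th, ... of the partial from the right).
  doubled (with −9 where >9): 7 3 3 8 6 → sum 27
  kept as-is: 2 6 0 9 → sum 17
Total = 27 + 17 = 44.
Check digit = (10 − (44 mod 10)) mod 10 = 6.

6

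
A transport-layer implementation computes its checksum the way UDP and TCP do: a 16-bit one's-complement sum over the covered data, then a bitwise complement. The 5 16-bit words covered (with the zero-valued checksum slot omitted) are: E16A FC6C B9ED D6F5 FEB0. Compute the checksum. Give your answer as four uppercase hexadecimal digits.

One's-complement addition (fold any carry out of bit 15 back into bit 0):
  0xE16A + 0xFC6C = 0x1DDD6 → wrap carry → 0xDDD7
  0xDDD7 + 0xB9ED = 0x197C4 → wrap carry → 0x97C5
  0x97C5 + 0xD6F5 = 0x16EBA → wrap carry → 0x6EBB
  0x6EBB + 0xFEB0 = 0x16D6B → wrap carry → 0x6D6C
One's-complement sum = 0x6D6C.
Checksum = ~0x6D6C & 0xFFFF = 0x9293.

9293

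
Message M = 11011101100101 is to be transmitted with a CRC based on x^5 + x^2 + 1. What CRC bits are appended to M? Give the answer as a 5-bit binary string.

Append 5 zeros: 1101110110010100000. Divide by 100101 (XOR where the leading bit is 1):
  pos 0: 110111 XOR 100101 = 010010
  pos 1: 100100 XOR 100101 = 000001
  pos 6: 111001 XOR 100101 = 011100
  pos 7: 111000 XOR 100101 = 011101
  pos 8: 111011 XOR 100101 = 011110
  pos 9: 111100 XOR 100101 = 011001
  pos 10: 110010 XOR 100101 = 010111
  pos 11: 101110 XOR 100101 = 001011
  pos 13: 101100 XOR 100101 = 001001
Remainder (last 5 bits) = 01001. This is the CRC / FCS.

01001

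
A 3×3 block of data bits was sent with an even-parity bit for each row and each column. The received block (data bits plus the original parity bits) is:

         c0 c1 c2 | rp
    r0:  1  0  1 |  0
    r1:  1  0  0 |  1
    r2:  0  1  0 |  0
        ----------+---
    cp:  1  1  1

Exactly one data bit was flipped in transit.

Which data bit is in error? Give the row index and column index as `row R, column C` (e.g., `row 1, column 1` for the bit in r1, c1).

row 2, column 0

Recompute each row's even parity and compare to rp:
  r0: data parity 0, sent rp 0 → ok
  r1: data parity 1, sent rp 1 → ok
  r2: data parity 1, sent rp 0 → mismatch
Recompute each column's even parity and compare to cp:
  c0: data parity 0, sent cp 1 → mismatch
  c1: data parity 1, sent cp 1 → ok
  c2: data parity 1, sent cp 1 → ok
Exactly one row (r2) and one column (c0) fail → the flipped bit is at their intersection.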